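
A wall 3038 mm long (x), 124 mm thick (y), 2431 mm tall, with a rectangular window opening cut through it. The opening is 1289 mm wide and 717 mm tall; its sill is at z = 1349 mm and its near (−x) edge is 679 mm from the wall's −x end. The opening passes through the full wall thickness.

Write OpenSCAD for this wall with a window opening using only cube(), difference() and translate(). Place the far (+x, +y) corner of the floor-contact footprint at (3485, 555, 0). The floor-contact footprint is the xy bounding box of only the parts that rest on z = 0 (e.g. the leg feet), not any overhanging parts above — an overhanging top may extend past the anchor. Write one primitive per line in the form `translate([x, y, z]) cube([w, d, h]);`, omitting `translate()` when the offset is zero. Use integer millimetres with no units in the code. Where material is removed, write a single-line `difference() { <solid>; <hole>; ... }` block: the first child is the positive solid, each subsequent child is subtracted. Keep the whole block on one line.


difference() { translate([447, 431, 0]) cube([3038, 124, 2431]); translate([1126, 431, 1349]) cube([1289, 124, 717]); }


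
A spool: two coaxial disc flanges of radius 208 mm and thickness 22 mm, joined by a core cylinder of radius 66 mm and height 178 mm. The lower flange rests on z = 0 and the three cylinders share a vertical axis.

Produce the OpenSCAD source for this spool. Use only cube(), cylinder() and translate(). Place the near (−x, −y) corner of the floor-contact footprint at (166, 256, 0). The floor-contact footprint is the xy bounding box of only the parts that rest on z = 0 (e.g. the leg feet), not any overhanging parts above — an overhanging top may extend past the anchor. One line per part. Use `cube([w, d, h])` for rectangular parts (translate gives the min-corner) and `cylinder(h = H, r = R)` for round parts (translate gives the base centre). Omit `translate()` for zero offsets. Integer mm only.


translate([374, 464, 0]) cylinder(h = 22, r = 208);
translate([374, 464, 22]) cylinder(h = 178, r = 66);
translate([374, 464, 200]) cylinder(h = 22, r = 208);


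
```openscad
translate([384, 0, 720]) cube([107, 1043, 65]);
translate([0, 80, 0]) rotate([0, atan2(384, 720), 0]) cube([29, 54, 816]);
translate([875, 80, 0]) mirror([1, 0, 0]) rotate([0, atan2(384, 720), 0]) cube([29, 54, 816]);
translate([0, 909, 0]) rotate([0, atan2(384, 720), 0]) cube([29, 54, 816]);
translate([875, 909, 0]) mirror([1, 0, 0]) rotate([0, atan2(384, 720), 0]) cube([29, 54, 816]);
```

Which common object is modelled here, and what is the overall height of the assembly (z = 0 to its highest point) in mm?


A sawhorse. The overall height is 785 mm.

A beam across two mirrored pairs of raked legs — a sawhorse. The beam's underside is at z = 720 (matching the legs' vertical rise in atan2(384, 720)) and the beam is 65 mm tall, so its top is at 720 + 65 = 785 mm. The raked legs top out at the beam's underside, so that is the highest point.


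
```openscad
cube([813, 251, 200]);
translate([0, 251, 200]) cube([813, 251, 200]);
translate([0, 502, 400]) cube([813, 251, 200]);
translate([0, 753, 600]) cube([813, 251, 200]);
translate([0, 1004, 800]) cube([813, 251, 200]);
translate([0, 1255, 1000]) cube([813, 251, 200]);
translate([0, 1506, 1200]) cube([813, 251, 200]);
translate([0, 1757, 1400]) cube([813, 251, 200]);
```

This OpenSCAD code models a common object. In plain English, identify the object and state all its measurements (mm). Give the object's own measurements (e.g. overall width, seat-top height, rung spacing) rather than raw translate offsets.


A straight staircase of 8 solid steps. Each step is 813 mm wide (x), 251 mm deep (y, the going) and 200 mm tall (the rise). The first step rests on the floor; each subsequent step sits one going further in +y and one rise higher in +z, directly behind and above the previous step with no overlap.


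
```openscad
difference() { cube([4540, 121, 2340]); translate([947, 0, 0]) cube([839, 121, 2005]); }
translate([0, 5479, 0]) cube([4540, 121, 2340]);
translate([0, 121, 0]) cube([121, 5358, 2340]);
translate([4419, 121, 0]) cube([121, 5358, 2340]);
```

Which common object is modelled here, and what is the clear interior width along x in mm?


A single room. The interior width is 4298 mm.

Four walls enclosing a rectangle with a door in the front wall — a room. Outside width 4540 minus two 121 mm walls gives 4298 mm.


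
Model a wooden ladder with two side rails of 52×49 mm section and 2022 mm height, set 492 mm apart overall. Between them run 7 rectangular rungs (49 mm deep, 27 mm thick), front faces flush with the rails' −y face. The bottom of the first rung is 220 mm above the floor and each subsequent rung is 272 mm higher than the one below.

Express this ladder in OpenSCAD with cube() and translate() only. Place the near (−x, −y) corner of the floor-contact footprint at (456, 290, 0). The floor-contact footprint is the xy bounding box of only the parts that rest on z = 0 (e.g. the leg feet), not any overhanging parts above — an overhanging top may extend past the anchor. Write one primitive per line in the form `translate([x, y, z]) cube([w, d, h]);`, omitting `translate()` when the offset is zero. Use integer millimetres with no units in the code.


translate([456, 290, 0]) cube([52, 49, 2022]);
translate([896, 290, 0]) cube([52, 49, 2022]);
translate([508, 290, 220]) cube([388, 49, 27]);
translate([508, 290, 492]) cube([388, 49, 27]);
translate([508, 290, 764]) cube([388, 49, 27]);
translate([508, 290, 1036]) cube([388, 49, 27]);
translate([508, 290, 1308]) cube([388, 49, 27]);
translate([508, 290, 1580]) cube([388, 49, 27]);
translate([508, 290, 1852]) cube([388, 49, 27]);


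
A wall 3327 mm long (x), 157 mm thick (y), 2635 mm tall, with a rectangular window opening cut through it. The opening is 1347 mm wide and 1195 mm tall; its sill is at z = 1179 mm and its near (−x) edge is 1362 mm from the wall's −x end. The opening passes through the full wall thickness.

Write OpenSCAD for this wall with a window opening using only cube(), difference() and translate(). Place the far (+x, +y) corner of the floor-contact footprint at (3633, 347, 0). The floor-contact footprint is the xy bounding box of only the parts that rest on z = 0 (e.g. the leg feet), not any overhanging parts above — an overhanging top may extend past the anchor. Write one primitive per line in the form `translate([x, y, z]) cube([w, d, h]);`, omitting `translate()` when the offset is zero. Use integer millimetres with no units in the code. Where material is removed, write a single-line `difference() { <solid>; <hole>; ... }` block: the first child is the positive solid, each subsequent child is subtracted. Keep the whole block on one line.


difference() { translate([306, 190, 0]) cube([3327, 157, 2635]); translate([1668, 190, 1179]) cube([1347, 157, 1195]); }


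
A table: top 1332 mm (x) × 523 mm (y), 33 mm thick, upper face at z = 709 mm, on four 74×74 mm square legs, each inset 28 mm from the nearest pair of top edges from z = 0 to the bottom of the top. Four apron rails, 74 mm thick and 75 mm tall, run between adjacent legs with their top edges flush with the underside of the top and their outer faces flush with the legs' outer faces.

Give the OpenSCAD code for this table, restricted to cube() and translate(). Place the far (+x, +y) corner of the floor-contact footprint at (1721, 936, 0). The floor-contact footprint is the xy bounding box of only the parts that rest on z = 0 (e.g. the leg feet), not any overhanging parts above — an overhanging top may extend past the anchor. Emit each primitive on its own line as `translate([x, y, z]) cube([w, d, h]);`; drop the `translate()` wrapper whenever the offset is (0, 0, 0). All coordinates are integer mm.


translate([417, 441, 676]) cube([1332, 523, 33]);
translate([445, 469, 0]) cube([74, 74, 676]);
translate([1647, 469, 0]) cube([74, 74, 676]);
translate([445, 862, 0]) cube([74, 74, 676]);
translate([1647, 862, 0]) cube([74, 74, 676]);
translate([519, 469, 601]) cube([1128, 74, 75]);
translate([519, 862, 601]) cube([1128, 74, 75]);
translate([445, 543, 601]) cube([74, 319, 75]);
translate([1647, 543, 601]) cube([74, 319, 75]);


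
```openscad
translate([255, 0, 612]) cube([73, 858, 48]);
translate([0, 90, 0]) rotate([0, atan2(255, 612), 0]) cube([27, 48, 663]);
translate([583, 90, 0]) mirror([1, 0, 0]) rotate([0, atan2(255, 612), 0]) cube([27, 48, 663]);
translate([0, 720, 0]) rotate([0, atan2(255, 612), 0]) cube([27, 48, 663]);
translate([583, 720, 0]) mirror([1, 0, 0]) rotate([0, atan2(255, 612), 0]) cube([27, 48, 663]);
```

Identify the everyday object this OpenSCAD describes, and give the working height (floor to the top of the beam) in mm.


A sawhorse. The overall height is 660 mm.

A beam across two mirrored pairs of raked legs — a sawhorse. The beam's underside is at z = 612 (matching the legs' vertical rise in atan2(255, 612)) and the beam is 48 mm tall, so its top is at 612 + 48 = 660 mm. The raked legs top out at the beam's underside, so that is the highest point.


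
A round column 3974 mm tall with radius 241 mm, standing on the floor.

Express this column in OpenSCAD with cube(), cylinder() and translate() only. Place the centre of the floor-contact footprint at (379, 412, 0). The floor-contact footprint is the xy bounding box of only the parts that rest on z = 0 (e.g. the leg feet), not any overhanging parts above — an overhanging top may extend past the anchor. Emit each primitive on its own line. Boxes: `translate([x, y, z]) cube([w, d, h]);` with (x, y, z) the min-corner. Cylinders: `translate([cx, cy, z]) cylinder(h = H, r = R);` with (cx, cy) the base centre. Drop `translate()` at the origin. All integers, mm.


translate([379, 412, 0]) cylinder(h = 3974, r = 241);


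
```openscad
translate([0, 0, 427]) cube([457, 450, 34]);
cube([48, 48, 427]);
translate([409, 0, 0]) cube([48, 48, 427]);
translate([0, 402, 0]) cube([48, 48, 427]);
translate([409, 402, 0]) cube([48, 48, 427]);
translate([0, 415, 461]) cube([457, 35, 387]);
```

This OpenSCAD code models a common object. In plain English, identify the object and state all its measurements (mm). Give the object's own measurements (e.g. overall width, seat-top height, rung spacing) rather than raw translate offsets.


A chair. The seat is a 457×450×34 mm slab with its top at z = 461 mm, on four 48×48 mm corner legs (flush with the seat edges, standing on z = 0). A flat backrest 35 mm thick, 387 mm tall, spans the full seat width and rises from the seat top along its +y edge, rear face flush with the rear of the seat.


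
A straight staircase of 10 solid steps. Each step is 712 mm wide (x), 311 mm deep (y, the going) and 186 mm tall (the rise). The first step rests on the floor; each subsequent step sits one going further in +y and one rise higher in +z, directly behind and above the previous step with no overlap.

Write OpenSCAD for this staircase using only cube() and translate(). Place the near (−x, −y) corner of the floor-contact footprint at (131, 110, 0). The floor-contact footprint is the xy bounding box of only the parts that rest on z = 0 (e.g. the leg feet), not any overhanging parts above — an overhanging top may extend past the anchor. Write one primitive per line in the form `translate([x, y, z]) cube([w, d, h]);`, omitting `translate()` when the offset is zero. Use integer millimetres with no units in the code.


translate([131, 110, 0]) cube([712, 311, 186]);
translate([131, 421, 186]) cube([712, 311, 186]);
translate([131, 732, 372]) cube([712, 311, 186]);
translate([131, 1043, 558]) cube([712, 311, 186]);
translate([131, 1354, 744]) cube([712, 311, 186]);
translate([131, 1665, 930]) cube([712, 311, 186]);
translate([131, 1976, 1116]) cube([712, 311, 186]);
translate([131, 2287, 1302]) cube([712, 311, 186]);
translate([131, 2598, 1488]) cube([712, 311, 186]);
translate([131, 2909, 1674]) cube([712, 311, 186]);


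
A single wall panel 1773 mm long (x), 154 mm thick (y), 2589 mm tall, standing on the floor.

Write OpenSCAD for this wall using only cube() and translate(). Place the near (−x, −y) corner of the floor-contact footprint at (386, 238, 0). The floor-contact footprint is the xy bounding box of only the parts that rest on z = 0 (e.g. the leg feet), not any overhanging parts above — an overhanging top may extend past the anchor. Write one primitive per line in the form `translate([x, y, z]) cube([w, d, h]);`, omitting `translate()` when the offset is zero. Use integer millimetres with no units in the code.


translate([386, 238, 0]) cube([1773, 154, 2589]);


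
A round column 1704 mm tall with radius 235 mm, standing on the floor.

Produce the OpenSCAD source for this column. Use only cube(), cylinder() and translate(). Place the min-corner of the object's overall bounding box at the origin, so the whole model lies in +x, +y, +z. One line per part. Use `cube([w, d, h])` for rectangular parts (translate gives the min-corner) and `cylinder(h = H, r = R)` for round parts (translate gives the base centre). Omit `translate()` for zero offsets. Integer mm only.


translate([235, 235, 0]) cylinder(h = 1704, r = 235);


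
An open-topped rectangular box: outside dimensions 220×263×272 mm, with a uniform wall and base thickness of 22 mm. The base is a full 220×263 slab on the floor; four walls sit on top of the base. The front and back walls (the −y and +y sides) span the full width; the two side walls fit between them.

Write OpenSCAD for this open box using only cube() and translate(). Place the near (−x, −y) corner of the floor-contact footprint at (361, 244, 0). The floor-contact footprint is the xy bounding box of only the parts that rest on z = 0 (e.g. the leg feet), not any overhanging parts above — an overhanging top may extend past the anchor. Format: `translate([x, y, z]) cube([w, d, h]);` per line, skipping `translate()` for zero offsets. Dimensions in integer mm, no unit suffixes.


translate([361, 244, 0]) cube([220, 263, 22]);
translate([361, 244, 22]) cube([220, 22, 250]);
translate([361, 485, 22]) cube([220, 22, 250]);
translate([361, 266, 22]) cube([22, 219, 250]);
translate([559, 266, 22]) cube([22, 219, 250]);


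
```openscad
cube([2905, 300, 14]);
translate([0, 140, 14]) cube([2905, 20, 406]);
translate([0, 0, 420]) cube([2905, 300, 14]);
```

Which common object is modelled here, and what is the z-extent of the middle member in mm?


An I-beam. The web height is 406 mm.

Two wide flanges with a thin centred web — an I-beam. Overall 434 mm minus two 14 mm flanges gives a web of 434 − 2·14 = 406 mm.


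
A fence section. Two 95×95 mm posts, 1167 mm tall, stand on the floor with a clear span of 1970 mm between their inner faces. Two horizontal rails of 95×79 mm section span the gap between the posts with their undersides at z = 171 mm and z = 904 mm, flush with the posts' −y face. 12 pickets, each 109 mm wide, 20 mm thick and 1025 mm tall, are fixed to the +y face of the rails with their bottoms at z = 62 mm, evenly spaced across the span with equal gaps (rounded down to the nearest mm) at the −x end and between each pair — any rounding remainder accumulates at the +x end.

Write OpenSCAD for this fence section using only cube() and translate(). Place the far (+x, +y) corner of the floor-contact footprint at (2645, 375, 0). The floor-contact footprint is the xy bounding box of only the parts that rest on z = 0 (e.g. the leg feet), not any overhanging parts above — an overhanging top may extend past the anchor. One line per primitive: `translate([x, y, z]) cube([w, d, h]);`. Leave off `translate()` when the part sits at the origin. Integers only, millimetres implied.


translate([485, 280, 0]) cube([95, 95, 1167]);
translate([2550, 280, 0]) cube([95, 95, 1167]);
translate([580, 280, 171]) cube([1970, 95, 79]);
translate([580, 280, 904]) cube([1970, 95, 79]);
translate([630, 375, 62]) cube([109, 20, 1025]);
translate([789, 375, 62]) cube([109, 20, 1025]);
translate([948, 375, 62]) cube([109, 20, 1025]);
translate([1107, 375, 62]) cube([109, 20, 1025]);
translate([1266, 375, 62]) cube([109, 20, 1025]);
translate([1425, 375, 62]) cube([109, 20, 1025]);
translate([1584, 375, 62]) cube([109, 20, 1025]);
translate([1743, 375, 62]) cube([109, 20, 1025]);
translate([1902, 375, 62]) cube([109, 20, 1025]);
translate([2061, 375, 62]) cube([109, 20, 1025]);
translate([2220, 375, 62]) cube([109, 20, 1025]);
translate([2379, 375, 62]) cube([109, 20, 1025]);


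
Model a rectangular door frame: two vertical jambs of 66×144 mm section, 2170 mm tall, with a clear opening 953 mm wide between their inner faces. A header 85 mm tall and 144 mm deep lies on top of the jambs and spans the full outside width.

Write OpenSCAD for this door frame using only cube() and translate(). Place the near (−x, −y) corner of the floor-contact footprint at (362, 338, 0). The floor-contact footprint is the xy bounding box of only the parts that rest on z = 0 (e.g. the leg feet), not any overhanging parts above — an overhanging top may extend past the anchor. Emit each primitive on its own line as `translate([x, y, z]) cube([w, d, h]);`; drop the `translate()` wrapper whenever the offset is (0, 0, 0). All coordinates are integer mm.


translate([362, 338, 0]) cube([66, 144, 2170]);
translate([1381, 338, 0]) cube([66, 144, 2170]);
translate([362, 338, 2170]) cube([1085, 144, 85]);


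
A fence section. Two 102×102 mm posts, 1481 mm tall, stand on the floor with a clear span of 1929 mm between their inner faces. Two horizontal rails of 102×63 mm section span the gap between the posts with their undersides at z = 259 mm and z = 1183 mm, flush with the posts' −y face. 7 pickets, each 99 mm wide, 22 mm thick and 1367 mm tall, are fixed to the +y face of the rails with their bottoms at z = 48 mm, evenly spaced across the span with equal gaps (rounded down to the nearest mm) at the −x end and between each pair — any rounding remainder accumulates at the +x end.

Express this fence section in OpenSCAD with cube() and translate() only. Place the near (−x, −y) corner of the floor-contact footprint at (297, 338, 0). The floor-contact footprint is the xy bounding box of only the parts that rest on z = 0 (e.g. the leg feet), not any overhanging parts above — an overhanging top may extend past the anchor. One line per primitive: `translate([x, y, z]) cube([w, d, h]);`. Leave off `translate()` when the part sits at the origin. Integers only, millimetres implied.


translate([297, 338, 0]) cube([102, 102, 1481]);
translate([2328, 338, 0]) cube([102, 102, 1481]);
translate([399, 338, 259]) cube([1929, 102, 63]);
translate([399, 338, 1183]) cube([1929, 102, 63]);
translate([553, 440, 48]) cube([99, 22, 1367]);
translate([806, 440, 48]) cube([99, 22, 1367]);
translate([1059, 440, 48]) cube([99, 22, 1367]);
translate([1312, 440, 48]) cube([99, 22, 1367]);
translate([1565, 440, 48]) cube([99, 22, 1367]);
translate([1818, 440, 48]) cube([99, 22, 1367]);
translate([2071, 440, 48]) cube([99, 22, 1367]);


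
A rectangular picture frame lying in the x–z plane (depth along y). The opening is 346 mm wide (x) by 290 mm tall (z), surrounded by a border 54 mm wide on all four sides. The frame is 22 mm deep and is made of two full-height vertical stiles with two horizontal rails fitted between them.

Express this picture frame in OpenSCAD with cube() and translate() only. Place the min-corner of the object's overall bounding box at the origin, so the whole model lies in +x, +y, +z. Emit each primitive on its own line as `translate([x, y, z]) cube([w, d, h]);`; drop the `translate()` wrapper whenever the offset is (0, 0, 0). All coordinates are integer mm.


cube([54, 22, 398]);
translate([400, 0, 0]) cube([54, 22, 398]);
translate([54, 0, 0]) cube([346, 22, 54]);
translate([54, 0, 344]) cube([346, 22, 54]);


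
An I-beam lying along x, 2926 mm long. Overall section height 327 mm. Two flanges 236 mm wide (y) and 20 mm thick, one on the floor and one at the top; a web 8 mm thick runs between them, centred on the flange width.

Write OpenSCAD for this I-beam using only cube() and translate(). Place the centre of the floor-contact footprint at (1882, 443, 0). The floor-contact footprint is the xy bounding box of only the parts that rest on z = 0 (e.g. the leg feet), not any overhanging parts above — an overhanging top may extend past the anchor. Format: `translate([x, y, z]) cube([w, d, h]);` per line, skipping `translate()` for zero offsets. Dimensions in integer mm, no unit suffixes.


translate([419, 325, 0]) cube([2926, 236, 20]);
translate([419, 439, 20]) cube([2926, 8, 287]);
translate([419, 325, 307]) cube([2926, 236, 20]);


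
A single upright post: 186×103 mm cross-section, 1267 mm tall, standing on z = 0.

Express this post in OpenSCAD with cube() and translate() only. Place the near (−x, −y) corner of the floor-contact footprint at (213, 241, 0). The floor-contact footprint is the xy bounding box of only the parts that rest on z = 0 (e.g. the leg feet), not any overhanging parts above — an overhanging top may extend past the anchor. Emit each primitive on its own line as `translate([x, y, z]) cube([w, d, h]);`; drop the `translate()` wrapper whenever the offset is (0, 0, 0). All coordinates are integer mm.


translate([213, 241, 0]) cube([186, 103, 1267]);


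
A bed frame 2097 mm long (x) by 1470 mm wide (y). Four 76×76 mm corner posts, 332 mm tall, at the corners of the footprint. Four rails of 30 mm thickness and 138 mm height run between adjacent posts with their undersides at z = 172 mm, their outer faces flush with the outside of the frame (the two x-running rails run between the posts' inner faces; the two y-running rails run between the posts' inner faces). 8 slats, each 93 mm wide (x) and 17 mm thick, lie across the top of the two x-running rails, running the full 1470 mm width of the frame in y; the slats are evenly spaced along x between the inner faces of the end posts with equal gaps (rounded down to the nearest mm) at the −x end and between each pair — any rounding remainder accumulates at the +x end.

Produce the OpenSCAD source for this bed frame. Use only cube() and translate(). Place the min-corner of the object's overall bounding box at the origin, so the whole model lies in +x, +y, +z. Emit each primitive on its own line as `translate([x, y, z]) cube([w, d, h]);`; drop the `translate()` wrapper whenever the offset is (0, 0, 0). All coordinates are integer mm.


cube([76, 76, 332]);
translate([0, 1394, 0]) cube([76, 76, 332]);
translate([2021, 0, 0]) cube([76, 76, 332]);
translate([2021, 1394, 0]) cube([76, 76, 332]);
translate([76, 0, 172]) cube([1945, 30, 138]);
translate([76, 1440, 172]) cube([1945, 30, 138]);
translate([0, 76, 172]) cube([30, 1318, 138]);
translate([2067, 76, 172]) cube([30, 1318, 138]);
translate([209, 0, 310]) cube([93, 1470, 17]);
translate([435, 0, 310]) cube([93, 1470, 17]);
translate([661, 0, 310]) cube([93, 1470, 17]);
translate([887, 0, 310]) cube([93, 1470, 17]);
translate([1113, 0, 310]) cube([93, 1470, 17]);
translate([1339, 0, 310]) cube([93, 1470, 17]);
translate([1565, 0, 310]) cube([93, 1470, 17]);
translate([1791, 0, 310]) cube([93, 1470, 17]);


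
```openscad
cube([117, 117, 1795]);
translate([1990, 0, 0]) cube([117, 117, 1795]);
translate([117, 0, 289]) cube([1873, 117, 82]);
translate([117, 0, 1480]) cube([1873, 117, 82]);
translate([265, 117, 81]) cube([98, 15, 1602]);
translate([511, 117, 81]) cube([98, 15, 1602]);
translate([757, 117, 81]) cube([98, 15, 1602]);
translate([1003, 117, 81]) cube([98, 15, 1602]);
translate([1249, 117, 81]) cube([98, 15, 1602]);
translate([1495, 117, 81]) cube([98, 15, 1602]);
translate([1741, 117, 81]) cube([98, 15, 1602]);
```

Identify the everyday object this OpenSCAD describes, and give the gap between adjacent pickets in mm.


A fence section. The picket gap is 148 mm.

Two posts, two rails, 7 pickets — a fence section. Span 1873 mm holds 7 pickets of 98 mm with 8 equal gaps: ⌊(1873 − 7·98) / 8⌋ = 148 mm.


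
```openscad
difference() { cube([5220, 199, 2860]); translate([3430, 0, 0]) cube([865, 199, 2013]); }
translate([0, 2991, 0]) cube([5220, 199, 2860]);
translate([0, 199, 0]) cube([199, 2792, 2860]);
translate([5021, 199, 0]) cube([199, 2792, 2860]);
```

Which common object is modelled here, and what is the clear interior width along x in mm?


A single room. The interior width is 4822 mm.

Four walls enclosing a rectangle with a door in the front wall — a room. Outside width 5220 minus two 199 mm walls gives 4822 mm.


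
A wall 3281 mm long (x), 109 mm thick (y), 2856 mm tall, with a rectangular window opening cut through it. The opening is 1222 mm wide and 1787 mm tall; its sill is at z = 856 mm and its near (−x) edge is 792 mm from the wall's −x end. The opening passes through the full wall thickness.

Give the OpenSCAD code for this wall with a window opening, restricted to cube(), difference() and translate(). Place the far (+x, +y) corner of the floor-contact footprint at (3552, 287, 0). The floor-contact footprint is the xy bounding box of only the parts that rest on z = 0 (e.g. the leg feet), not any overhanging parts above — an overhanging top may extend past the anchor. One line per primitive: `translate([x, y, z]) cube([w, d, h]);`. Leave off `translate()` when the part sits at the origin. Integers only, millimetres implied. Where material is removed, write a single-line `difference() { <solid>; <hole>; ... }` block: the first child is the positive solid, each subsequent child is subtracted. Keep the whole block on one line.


difference() { translate([271, 178, 0]) cube([3281, 109, 2856]); translate([1063, 178, 856]) cube([1222, 109, 1787]); }


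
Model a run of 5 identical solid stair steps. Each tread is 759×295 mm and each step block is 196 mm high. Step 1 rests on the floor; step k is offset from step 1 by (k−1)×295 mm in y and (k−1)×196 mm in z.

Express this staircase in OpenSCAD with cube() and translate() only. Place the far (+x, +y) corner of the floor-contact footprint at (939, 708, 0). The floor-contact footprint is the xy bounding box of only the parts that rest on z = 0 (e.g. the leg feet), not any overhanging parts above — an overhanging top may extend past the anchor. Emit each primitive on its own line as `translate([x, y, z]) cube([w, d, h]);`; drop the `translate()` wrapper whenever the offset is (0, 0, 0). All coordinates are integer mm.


translate([180, 413, 0]) cube([759, 295, 196]);
translate([180, 708, 196]) cube([759, 295, 196]);
translate([180, 1003, 392]) cube([759, 295, 196]);
translate([180, 1298, 588]) cube([759, 295, 196]);
translate([180, 1593, 784]) cube([759, 295, 196]);


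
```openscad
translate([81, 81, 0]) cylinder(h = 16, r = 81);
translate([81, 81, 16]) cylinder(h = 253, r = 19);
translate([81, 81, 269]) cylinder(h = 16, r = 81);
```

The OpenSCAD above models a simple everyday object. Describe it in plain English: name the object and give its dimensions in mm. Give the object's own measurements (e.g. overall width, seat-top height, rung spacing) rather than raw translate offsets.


A spool: two coaxial disc flanges of radius 81 mm and thickness 16 mm, joined by a core cylinder of radius 19 mm and height 253 mm. The lower flange rests on z = 0 and the three cylinders share a vertical axis.


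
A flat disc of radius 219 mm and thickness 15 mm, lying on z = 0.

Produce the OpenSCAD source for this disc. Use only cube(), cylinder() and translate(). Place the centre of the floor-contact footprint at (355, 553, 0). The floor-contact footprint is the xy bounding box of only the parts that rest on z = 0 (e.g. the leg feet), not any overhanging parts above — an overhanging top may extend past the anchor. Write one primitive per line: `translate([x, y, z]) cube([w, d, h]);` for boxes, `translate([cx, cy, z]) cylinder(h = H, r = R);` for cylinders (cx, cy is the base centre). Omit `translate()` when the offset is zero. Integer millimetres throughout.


translate([355, 553, 0]) cylinder(h = 15, r = 219);


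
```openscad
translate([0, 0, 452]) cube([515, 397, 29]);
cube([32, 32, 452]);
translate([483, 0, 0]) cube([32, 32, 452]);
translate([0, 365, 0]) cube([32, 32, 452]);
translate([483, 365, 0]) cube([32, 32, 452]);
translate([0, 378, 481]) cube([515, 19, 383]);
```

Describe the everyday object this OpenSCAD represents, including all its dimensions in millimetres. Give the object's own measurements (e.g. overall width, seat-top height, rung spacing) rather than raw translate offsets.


A chair. The seat is a 515×397×29 mm slab with its top at z = 481 mm, on four 32×32 mm corner legs (flush with the seat edges, standing on z = 0). A flat backrest 19 mm thick, 383 mm tall, spans the full seat width and rises from the seat top along its +y edge, rear face flush with the rear of the seat.


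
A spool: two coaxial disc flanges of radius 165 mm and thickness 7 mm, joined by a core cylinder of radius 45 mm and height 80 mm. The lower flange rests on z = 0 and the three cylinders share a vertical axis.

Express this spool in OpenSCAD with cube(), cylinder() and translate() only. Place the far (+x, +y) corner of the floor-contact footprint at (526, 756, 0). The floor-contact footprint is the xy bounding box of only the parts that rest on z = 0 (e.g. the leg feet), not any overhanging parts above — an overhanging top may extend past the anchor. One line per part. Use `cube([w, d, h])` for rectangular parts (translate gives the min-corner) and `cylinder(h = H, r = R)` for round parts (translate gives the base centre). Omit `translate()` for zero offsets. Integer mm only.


translate([361, 591, 0]) cylinder(h = 7, r = 165);
translate([361, 591, 7]) cylinder(h = 80, r = 45);
translate([361, 591, 87]) cylinder(h = 7, r = 165);


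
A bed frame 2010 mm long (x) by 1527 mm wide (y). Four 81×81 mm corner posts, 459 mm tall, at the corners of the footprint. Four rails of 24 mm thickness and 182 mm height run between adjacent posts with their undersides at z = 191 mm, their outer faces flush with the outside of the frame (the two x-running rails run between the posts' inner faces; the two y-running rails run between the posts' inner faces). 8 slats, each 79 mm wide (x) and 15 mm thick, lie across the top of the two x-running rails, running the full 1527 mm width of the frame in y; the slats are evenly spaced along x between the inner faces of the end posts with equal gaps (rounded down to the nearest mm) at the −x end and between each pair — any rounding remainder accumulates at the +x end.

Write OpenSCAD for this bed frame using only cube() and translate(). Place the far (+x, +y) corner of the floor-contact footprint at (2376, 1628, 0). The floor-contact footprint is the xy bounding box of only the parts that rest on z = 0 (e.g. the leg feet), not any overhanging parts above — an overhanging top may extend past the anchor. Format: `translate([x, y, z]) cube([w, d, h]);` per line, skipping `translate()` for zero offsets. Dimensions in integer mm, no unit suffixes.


translate([366, 101, 0]) cube([81, 81, 459]);
translate([366, 1547, 0]) cube([81, 81, 459]);
translate([2295, 101, 0]) cube([81, 81, 459]);
translate([2295, 1547, 0]) cube([81, 81, 459]);
translate([447, 101, 191]) cube([1848, 24, 182]);
translate([447, 1604, 191]) cube([1848, 24, 182]);
translate([366, 182, 191]) cube([24, 1365, 182]);
translate([2352, 182, 191]) cube([24, 1365, 182]);
translate([582, 101, 373]) cube([79, 1527, 15]);
translate([796, 101, 373]) cube([79, 1527, 15]);
translate([1010, 101, 373]) cube([79, 1527, 15]);
translate([1224, 101, 373]) cube([79, 1527, 15]);
translate([1438, 101, 373]) cube([79, 1527, 15]);
translate([1652, 101, 373]) cube([79, 1527, 15]);
translate([1866, 101, 373]) cube([79, 1527, 15]);
translate([2080, 101, 373]) cube([79, 1527, 15]);


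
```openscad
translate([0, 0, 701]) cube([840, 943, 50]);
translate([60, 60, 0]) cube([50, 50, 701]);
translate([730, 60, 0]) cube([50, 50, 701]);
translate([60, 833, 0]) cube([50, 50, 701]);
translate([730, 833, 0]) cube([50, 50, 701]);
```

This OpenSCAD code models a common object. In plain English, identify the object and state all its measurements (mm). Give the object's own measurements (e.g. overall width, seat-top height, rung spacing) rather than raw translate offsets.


A table: top 840 mm (x) × 943 mm (y), 50 mm thick, upper face at z = 751 mm, on four 50×50 mm square legs, each inset 60 mm from the nearest pair of top edges from z = 0 to the bottom of the top.


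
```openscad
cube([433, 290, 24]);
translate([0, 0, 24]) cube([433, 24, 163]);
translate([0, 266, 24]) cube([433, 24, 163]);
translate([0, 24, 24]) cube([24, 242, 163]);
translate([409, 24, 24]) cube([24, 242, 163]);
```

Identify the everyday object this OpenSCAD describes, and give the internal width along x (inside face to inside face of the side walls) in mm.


An open box. The internal width is 385 mm.

A 433×290 base slab with four walls standing on it — an open box. The base is 433 mm wide and the walls are 24 mm thick, so the internal width is 433 − 2 × 24 = 385 mm.


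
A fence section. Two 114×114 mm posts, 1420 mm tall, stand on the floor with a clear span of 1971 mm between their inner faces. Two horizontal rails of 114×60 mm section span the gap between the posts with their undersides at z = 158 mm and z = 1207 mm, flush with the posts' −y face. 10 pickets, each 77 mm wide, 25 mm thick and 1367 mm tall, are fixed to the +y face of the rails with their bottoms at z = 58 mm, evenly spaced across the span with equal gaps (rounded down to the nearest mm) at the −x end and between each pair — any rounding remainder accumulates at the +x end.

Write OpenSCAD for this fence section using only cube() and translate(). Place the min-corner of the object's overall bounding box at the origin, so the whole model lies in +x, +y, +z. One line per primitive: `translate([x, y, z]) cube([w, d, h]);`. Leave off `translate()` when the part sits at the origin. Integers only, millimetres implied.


cube([114, 114, 1420]);
translate([2085, 0, 0]) cube([114, 114, 1420]);
translate([114, 0, 158]) cube([1971, 114, 60]);
translate([114, 0, 1207]) cube([1971, 114, 60]);
translate([223, 114, 58]) cube([77, 25, 1367]);
translate([409, 114, 58]) cube([77, 25, 1367]);
translate([595, 114, 58]) cube([77, 25, 1367]);
translate([781, 114, 58]) cube([77, 25, 1367]);
translate([967, 114, 58]) cube([77, 25, 1367]);
translate([1153, 114, 58]) cube([77, 25, 1367]);
translate([1339, 114, 58]) cube([77, 25, 1367]);
translate([1525, 114, 58]) cube([77, 25, 1367]);
translate([1711, 114, 58]) cube([77, 25, 1367]);
translate([1897, 114, 58]) cube([77, 25, 1367]);


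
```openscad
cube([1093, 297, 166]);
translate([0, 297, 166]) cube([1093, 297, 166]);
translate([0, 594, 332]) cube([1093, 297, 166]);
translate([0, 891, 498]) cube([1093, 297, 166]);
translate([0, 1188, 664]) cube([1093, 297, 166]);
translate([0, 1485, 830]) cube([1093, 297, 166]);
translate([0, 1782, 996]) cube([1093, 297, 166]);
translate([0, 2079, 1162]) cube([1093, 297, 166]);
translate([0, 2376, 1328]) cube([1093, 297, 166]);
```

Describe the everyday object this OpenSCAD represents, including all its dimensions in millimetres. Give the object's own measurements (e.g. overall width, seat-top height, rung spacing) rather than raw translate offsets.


A straight staircase of 9 solid steps. Each step is 1093 mm wide (x), 297 mm deep (y, the going) and 166 mm tall (the rise). The first step rests on the floor; each subsequent step sits one going further in +y and one rise higher in +z, directly behind and above the previous step with no overlap.


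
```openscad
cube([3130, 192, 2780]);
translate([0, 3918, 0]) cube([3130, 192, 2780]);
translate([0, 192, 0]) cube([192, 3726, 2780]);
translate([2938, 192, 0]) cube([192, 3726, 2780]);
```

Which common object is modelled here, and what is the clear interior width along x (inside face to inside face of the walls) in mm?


A house (or room) frame. The interior width is 2746 mm.

Four 2780 mm walls enclosing a rectangle with no floor or roof — a room or house frame. Outside width is 3130 mm and wall thickness is 192 mm, so the interior width is 3130 − 2 × 192 = 2746 mm.


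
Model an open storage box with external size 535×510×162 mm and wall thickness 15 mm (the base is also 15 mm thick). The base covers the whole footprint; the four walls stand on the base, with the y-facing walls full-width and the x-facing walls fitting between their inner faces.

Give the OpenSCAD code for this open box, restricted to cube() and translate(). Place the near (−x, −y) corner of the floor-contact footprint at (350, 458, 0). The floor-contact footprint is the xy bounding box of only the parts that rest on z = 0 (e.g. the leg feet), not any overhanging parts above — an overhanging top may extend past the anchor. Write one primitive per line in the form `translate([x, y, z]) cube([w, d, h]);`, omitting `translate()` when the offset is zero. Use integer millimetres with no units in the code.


translate([350, 458, 0]) cube([535, 510, 15]);
translate([350, 458, 15]) cube([535, 15, 147]);
translate([350, 953, 15]) cube([535, 15, 147]);
translate([350, 473, 15]) cube([15, 480, 147]);
translate([870, 473, 15]) cube([15, 480, 147]);


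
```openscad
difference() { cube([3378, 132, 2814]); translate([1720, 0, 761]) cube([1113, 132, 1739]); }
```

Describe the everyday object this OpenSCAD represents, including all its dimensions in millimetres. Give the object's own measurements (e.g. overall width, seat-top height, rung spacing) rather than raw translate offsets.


A wall 3378 mm long (x), 132 mm thick (y), 2814 mm tall, with a rectangular window opening cut through it. The opening is 1113 mm wide and 1739 mm tall; its sill is at z = 761 mm and its near (−x) edge is 1720 mm from the wall's −x end. The opening passes through the full wall thickness.


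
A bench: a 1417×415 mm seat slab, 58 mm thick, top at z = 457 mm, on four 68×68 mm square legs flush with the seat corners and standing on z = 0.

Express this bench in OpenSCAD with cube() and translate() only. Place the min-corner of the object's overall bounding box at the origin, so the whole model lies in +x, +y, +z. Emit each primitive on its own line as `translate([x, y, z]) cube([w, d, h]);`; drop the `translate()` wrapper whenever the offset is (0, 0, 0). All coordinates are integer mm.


translate([0, 0, 399]) cube([1417, 415, 58]);
cube([68, 68, 399]);
translate([0, 347, 0]) cube([68, 68, 399]);
translate([1349, 0, 0]) cube([68, 68, 399]);
translate([1349, 347, 0]) cube([68, 68, 399]);


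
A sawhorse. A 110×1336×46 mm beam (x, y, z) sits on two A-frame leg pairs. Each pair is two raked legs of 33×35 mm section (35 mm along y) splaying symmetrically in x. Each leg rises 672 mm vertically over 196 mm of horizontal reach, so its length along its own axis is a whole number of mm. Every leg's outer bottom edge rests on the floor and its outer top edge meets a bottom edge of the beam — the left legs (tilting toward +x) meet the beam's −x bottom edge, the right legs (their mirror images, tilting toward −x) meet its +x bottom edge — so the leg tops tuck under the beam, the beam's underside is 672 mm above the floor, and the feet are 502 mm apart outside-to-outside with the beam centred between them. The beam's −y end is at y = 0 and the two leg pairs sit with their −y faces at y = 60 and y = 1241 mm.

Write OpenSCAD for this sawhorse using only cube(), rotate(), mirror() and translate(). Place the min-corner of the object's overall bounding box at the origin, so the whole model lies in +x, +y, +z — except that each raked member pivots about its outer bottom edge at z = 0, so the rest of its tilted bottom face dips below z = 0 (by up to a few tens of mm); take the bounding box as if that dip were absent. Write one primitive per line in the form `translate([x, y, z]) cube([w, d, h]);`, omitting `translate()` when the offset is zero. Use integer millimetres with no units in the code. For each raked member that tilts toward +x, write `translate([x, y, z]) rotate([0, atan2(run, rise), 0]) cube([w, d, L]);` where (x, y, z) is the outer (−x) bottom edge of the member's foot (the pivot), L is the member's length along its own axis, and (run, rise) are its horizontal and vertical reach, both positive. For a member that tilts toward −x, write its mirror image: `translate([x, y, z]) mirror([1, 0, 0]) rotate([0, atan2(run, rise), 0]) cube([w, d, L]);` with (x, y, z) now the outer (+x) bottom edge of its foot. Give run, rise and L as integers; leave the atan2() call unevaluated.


translate([196, 0, 672]) cube([110, 1336, 46]);
translate([0, 60, 0]) rotate([0, atan2(196, 672), 0]) cube([33, 35, 700]);
translate([502, 60, 0]) mirror([1, 0, 0]) rotate([0, atan2(196, 672), 0]) cube([33, 35, 700]);
translate([0, 1241, 0]) rotate([0, atan2(196, 672), 0]) cube([33, 35, 700]);
translate([502, 1241, 0]) mirror([1, 0, 0]) rotate([0, atan2(196, 672), 0]) cube([33, 35, 700]);
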